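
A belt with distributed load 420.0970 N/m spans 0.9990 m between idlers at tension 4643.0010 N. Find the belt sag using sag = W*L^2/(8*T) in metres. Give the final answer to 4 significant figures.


sag = 420.0970 * 0.9990^2 / (8 * 4643.0010)
sag = 0.01129 m


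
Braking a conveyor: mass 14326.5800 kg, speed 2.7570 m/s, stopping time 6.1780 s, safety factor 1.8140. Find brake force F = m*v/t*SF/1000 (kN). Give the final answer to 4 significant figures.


F = 14326.5800 * 2.7570 / 6.1780 * 1.8140 / 1000
F = 11.60 kN


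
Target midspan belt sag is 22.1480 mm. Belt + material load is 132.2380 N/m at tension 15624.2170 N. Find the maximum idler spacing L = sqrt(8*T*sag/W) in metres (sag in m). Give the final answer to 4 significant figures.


sag = 22.1480/1000 = 0.022148 m
L = sqrt(8 * 15624.2170 * 0.022148 / 132.2380)
L = 4.575 m


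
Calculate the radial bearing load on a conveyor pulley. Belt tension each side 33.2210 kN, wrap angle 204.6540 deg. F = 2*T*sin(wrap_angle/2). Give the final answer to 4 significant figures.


F = 2 * 33.2210 * sin(204.6540/2 deg)
F = 64.91 kN


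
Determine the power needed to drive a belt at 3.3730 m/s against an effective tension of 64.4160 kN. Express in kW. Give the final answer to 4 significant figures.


P = Te * v = 64.4160 * 3.3730
P = 217.3 kW


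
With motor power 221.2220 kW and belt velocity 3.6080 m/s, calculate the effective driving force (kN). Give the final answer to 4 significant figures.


Te = P / v = 221.2220 / 3.6080
Te = 61.31 kN


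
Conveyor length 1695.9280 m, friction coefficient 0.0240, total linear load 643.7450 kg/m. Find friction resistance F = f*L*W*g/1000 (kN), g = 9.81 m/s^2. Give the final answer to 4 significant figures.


F = 0.0240 * 1695.9280 * 643.7450 * 9.81 / 1000
F = 257.0 kN


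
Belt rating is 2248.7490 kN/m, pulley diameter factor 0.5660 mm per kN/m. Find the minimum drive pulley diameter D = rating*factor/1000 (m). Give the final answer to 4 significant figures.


D = 2248.7490 * 0.5660 / 1000
D = 1.273 m


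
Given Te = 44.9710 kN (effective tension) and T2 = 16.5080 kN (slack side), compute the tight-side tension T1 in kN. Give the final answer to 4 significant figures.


T1 = Te + T2 = 44.9710 + 16.5080
T1 = 61.48 kN


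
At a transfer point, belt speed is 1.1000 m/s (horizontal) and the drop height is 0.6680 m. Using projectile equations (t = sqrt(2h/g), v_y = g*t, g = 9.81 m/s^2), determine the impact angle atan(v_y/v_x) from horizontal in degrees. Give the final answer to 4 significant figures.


t = sqrt(2*0.6680/9.81) = 0.369036 s
v_y = 9.81 * 0.369036 = 3.62024 m/s
angle = atan(3.62024 / 1.1000) = 73.10 deg


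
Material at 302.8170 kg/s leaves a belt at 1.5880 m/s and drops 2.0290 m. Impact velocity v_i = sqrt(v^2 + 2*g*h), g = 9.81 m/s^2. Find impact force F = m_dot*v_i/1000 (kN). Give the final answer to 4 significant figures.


v_i = sqrt(1.5880^2 + 2*9.81*2.0290) = 6.50621 m/s
F = 302.8170 * 6.50621 / 1000
F = 1.970 kN


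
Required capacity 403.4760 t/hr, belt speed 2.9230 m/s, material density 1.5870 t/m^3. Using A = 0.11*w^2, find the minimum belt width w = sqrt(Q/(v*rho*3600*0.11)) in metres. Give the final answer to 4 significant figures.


A_req = 403.4760 / (2.9230 * 1.5870 * 3600) = 0.0241607 m^2
w = sqrt(0.0241607 / 0.11)
w = 0.4687 m


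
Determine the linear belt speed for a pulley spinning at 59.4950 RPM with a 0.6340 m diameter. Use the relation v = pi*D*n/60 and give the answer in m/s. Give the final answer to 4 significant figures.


v = pi * 0.6340 * 59.4950 / 60
v = 1.975 m/s


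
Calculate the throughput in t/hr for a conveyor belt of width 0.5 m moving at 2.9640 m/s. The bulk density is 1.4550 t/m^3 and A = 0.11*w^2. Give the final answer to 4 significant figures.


A = 0.11 * 0.5^2 = 0.0275 m^2
C = 0.0275 * 2.9640 * 1.4550 * 3600
C = 426.9 t/hr


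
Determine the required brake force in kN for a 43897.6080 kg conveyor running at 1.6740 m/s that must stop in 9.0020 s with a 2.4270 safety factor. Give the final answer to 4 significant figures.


F = 43897.6080 * 1.6740 / 9.0020 * 2.4270 / 1000
F = 19.81 kN


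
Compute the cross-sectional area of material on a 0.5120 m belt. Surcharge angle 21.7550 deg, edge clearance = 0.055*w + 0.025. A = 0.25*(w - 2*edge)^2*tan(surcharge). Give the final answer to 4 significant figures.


edge = 0.055*0.5120 + 0.025 = 0.05316 m
ew = 0.5120 - 2*0.05316 = 0.40568 m
A = 0.25 * 0.40568^2 * tan(21.7550 deg)
A = 0.01642 m^2


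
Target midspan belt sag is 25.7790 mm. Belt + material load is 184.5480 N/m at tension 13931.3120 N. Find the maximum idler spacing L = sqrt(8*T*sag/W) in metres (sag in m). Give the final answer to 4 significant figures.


sag = 25.7790/1000 = 0.025779 m
L = sqrt(8 * 13931.3120 * 0.025779 / 184.5480)
L = 3.946 m


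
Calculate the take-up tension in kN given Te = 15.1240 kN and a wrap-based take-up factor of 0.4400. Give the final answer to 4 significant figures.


T_tu = 15.1240 * 0.4400
T_tu = 6.655 kN


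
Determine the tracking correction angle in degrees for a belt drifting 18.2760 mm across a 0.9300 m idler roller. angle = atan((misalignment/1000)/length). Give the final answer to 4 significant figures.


misalign_m = 18.2760 / 1000 = 0.018276 m
angle = atan(0.018276 / 0.9300)
angle = 1.126 deg


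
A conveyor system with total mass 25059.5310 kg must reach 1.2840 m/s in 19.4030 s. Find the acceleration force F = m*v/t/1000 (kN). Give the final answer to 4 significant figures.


F = 25059.5310 * 1.2840 / 19.4030 / 1000
F = 1.658 kN


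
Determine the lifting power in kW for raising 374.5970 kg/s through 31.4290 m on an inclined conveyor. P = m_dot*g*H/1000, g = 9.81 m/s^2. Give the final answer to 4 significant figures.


P = 374.5970 * 9.81 * 31.4290 / 1000
P = 115.5 kW


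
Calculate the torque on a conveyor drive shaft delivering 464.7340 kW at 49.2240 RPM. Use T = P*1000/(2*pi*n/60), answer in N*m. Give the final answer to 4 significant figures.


omega = 2*pi*49.2240/60 = 5.15473 rad/s
T = 464.7340*1000 / 5.15473
T = 90160 N*m


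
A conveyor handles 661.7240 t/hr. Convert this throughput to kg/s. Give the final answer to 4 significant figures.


m_dot = 661.7240 * 1000 / 3600
m_dot = 183.8 kg/s


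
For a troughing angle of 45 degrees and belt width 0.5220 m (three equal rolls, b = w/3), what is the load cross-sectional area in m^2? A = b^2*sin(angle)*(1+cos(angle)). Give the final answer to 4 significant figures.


b = 0.5220/3 = 0.174 m
A = 0.174^2 * sin(45 deg) * (1 + cos(45 deg))
A = 0.03655 m^2


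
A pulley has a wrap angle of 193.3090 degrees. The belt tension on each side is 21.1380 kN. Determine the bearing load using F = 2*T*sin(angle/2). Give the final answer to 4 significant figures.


F = 2 * 21.1380 * sin(193.3090/2 deg)
F = 41.99 kN


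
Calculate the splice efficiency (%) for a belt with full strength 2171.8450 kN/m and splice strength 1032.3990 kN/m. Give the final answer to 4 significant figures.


Eff = 1032.3990 / 2171.8450 * 100
Eff = 47.54 %


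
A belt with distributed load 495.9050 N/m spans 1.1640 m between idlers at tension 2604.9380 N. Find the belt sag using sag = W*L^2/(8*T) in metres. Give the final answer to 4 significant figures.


sag = 495.9050 * 1.1640^2 / (8 * 2604.9380)
sag = 0.03224 m


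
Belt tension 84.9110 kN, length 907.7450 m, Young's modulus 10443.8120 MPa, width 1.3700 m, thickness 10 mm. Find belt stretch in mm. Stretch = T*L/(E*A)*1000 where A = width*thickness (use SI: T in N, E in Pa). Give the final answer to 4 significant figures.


A = 1.3700 * 0.01 = 0.01370 m^2
Stretch = 84.9110*1000 * 907.7450 / (10443.8120e6 * 0.01370) * 1000
Stretch = 538.7 mm


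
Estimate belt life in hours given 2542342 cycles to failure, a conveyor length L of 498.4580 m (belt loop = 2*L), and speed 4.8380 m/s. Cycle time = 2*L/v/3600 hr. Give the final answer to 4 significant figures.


cycle_time = 2 * 498.4580 / 4.8380 / 3600 = 0.0572388 hr
life = 2542342 * 0.0572388 = 145500 hours


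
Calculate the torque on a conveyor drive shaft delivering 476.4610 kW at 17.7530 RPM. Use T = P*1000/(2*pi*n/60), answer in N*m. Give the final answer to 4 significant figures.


omega = 2*pi*17.7530/60 = 1.85909 rad/s
T = 476.4610*1000 / 1.85909
T = 256300 N*m


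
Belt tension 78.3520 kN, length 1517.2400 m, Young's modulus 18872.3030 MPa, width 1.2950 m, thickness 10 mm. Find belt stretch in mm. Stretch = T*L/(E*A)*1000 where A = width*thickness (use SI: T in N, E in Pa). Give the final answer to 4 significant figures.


A = 1.2950 * 0.01 = 0.01295 m^2
Stretch = 78.3520*1000 * 1517.2400 / (18872.3030e6 * 0.01295) * 1000
Stretch = 486.4 mm


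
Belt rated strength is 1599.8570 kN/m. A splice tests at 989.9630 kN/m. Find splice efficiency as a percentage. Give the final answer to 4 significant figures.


Eff = 989.9630 / 1599.8570 * 100
Eff = 61.88 %


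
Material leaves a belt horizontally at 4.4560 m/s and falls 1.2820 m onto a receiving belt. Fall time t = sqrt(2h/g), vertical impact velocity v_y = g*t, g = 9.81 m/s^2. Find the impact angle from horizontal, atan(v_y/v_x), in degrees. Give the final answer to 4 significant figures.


t = sqrt(2*1.2820/9.81) = 0.51124 s
v_y = 9.81 * 0.51124 = 5.01526 m/s
angle = atan(5.01526 / 4.4560) = 48.38 deg


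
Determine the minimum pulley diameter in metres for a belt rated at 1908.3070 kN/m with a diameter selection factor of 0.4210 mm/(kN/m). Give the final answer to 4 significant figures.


D = 1908.3070 * 0.4210 / 1000
D = 0.8034 m


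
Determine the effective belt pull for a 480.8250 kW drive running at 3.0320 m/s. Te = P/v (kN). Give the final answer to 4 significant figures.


Te = P / v = 480.8250 / 3.0320
Te = 158.6 kN


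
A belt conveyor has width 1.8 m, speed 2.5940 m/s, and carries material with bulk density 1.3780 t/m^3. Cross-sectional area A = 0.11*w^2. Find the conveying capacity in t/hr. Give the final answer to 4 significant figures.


A = 0.11 * 1.8^2 = 0.3564 m^2
C = 0.3564 * 2.5940 * 1.3780 * 3600
C = 4586 t/hr


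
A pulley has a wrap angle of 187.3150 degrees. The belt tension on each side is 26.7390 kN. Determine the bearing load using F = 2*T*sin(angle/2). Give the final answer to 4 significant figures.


F = 2 * 26.7390 * sin(187.3150/2 deg)
F = 53.37 kN


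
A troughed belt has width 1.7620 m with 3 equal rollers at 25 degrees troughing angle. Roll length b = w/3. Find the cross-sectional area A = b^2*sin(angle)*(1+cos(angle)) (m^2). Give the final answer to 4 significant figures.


b = 1.7620/3 = 0.587333 m
A = 0.587333^2 * sin(25 deg) * (1 + cos(25 deg))
A = 0.2779 m^2


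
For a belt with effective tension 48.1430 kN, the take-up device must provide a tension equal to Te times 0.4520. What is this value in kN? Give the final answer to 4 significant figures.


T_tu = 48.1430 * 0.4520
T_tu = 21.76 kN


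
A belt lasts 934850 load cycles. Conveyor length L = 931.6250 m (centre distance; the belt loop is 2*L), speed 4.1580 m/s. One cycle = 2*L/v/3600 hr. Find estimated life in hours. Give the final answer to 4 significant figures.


cycle_time = 2 * 931.6250 / 4.1580 / 3600 = 0.124476 hr
life = 934850 * 0.124476 = 116400 hours


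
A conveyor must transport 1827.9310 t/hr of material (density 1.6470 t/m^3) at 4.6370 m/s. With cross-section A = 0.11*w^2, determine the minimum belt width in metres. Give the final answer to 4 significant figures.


A_req = 1827.9310 / (4.6370 * 1.6470 * 3600) = 0.0664854 m^2
w = sqrt(0.0664854 / 0.11)
w = 0.7774 m


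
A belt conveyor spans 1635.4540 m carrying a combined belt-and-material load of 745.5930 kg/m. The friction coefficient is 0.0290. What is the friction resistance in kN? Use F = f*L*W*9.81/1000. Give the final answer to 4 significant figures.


F = 0.0290 * 1635.4540 * 745.5930 * 9.81 / 1000
F = 346.9 kN


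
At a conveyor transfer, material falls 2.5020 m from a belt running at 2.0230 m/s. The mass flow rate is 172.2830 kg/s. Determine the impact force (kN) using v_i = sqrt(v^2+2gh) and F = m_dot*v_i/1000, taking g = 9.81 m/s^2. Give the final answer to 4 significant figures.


v_i = sqrt(2.0230^2 + 2*9.81*2.5020) = 7.29258 m/s
F = 172.2830 * 7.29258 / 1000
F = 1.256 kN


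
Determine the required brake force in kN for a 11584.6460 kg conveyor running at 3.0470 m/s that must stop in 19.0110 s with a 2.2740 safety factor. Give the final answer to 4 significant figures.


F = 11584.6460 * 3.0470 / 19.0110 * 2.2740 / 1000
F = 4.222 kN


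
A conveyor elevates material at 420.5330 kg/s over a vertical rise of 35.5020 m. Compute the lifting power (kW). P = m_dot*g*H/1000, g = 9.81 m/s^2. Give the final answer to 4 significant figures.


P = 420.5330 * 9.81 * 35.5020 / 1000
P = 146.5 kW


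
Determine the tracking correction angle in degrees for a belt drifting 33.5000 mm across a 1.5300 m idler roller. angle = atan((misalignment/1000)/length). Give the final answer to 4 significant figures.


misalign_m = 33.5000 / 1000 = 0.033500 m
angle = atan(0.033500 / 1.5300)
angle = 1.254 deg


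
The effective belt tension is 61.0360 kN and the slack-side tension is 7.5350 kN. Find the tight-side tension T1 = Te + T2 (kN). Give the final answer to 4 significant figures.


T1 = Te + T2 = 61.0360 + 7.5350
T1 = 68.57 kN


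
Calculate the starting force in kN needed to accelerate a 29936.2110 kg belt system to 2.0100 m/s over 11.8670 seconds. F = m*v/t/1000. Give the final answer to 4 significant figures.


F = 29936.2110 * 2.0100 / 11.8670 / 1000
F = 5.071 kN


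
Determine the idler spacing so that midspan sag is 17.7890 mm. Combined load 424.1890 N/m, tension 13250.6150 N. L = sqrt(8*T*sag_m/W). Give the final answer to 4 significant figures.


sag = 17.7890/1000 = 0.017789 m
L = sqrt(8 * 13250.6150 * 0.017789 / 424.1890)
L = 2.108 m


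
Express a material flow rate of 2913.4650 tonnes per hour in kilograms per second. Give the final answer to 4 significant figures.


m_dot = 2913.4650 * 1000 / 3600
m_dot = 809.3 kg/s


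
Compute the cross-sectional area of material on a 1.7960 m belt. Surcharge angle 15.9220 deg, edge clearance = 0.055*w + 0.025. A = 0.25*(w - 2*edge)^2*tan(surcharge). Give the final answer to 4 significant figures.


edge = 0.055*1.7960 + 0.025 = 0.12378 m
ew = 1.7960 - 2*0.12378 = 1.54844 m
A = 0.25 * 1.54844^2 * tan(15.9220 deg)
A = 0.1710 m^2


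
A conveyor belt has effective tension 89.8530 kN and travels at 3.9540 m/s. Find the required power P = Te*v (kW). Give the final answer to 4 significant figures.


P = Te * v = 89.8530 * 3.9540
P = 355.3 kW


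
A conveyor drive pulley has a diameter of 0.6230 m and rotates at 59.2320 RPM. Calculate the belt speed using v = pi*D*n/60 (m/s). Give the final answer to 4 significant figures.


v = pi * 0.6230 * 59.2320 / 60
v = 1.932 m/s


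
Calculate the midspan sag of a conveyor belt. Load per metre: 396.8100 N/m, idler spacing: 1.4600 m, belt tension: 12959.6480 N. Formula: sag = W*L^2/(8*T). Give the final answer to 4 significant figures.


sag = 396.8100 * 1.4600^2 / (8 * 12959.6480)
sag = 0.008158 m


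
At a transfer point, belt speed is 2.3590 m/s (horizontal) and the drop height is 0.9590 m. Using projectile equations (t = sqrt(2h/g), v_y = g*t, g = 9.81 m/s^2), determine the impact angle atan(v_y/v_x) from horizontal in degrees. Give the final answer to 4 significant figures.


t = sqrt(2*0.9590/9.81) = 0.442171 s
v_y = 9.81 * 0.442171 = 4.3377 m/s
angle = atan(4.3377 / 2.3590) = 61.46 deg


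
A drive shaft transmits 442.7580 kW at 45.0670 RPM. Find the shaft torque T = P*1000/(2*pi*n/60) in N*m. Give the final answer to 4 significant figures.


omega = 2*pi*45.0670/60 = 4.71941 rad/s
T = 442.7580*1000 / 4.71941
T = 93820 N*m


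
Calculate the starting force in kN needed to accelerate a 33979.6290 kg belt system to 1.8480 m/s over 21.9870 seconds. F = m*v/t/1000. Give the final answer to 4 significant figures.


F = 33979.6290 * 1.8480 / 21.9870 / 1000
F = 2.856 kN


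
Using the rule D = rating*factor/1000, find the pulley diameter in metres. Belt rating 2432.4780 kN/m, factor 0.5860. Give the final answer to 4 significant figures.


D = 2432.4780 * 0.5860 / 1000
D = 1.425 m


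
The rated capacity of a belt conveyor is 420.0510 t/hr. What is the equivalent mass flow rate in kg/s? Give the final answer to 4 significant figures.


m_dot = 420.0510 * 1000 / 3600
m_dot = 116.7 kg/s


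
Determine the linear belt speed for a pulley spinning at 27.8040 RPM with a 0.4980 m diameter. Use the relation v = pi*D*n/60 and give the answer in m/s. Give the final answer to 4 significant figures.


v = pi * 0.4980 * 27.8040 / 60
v = 0.7250 m/s


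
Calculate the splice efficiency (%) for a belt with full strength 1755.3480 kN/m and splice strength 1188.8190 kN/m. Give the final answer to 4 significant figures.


Eff = 1188.8190 / 1755.3480 * 100
Eff = 67.73 %


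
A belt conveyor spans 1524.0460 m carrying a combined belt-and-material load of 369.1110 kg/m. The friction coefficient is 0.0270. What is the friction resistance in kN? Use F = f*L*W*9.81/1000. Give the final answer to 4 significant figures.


F = 0.0270 * 1524.0460 * 369.1110 * 9.81 / 1000
F = 149.0 kN


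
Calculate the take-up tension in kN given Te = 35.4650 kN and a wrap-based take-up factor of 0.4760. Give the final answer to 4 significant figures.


T_tu = 35.4650 * 0.4760
T_tu = 16.88 kN


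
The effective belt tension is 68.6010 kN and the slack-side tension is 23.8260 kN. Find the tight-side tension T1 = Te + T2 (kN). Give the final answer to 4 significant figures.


T1 = Te + T2 = 68.6010 + 23.8260
T1 = 92.43 kN


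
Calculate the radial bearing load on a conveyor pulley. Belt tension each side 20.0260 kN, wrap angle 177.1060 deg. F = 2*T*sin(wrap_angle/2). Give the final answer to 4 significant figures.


F = 2 * 20.0260 * sin(177.1060/2 deg)
F = 40.04 kN


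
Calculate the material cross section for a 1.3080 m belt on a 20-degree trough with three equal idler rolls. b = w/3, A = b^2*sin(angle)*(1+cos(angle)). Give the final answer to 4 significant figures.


b = 1.3080/3 = 0.436 m
A = 0.436^2 * sin(20 deg) * (1 + cos(20 deg))
A = 0.1261 m^2


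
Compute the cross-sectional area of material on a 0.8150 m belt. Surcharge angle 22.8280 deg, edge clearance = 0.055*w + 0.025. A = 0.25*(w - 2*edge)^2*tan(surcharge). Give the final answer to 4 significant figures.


edge = 0.055*0.8150 + 0.025 = 0.069825 m
ew = 0.8150 - 2*0.069825 = 0.67535 m
A = 0.25 * 0.67535^2 * tan(22.8280 deg)
A = 0.04800 m^2


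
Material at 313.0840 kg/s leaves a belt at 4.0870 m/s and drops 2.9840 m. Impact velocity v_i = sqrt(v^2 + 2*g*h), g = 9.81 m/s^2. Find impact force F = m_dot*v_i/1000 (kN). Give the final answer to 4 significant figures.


v_i = sqrt(4.0870^2 + 2*9.81*2.9840) = 8.67466 m/s
F = 313.0840 * 8.67466 / 1000
F = 2.716 kN


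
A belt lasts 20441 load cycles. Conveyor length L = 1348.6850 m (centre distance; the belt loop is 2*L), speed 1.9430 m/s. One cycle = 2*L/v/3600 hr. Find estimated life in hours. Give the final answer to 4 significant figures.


cycle_time = 2 * 1348.6850 / 1.9430 / 3600 = 0.385625 hr
life = 20441 * 0.385625 = 7883 hours


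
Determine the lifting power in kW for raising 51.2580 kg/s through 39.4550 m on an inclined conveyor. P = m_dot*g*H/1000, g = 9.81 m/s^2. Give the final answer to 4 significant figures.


P = 51.2580 * 9.81 * 39.4550 / 1000
P = 19.84 kW


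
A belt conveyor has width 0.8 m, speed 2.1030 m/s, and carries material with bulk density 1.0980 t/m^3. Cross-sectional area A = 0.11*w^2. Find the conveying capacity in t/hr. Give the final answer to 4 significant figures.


A = 0.11 * 0.8^2 = 0.0704 m^2
C = 0.0704 * 2.1030 * 1.0980 * 3600
C = 585.2 t/hr


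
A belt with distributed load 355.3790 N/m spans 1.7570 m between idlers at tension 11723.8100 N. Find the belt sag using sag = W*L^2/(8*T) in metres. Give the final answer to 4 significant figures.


sag = 355.3790 * 1.7570^2 / (8 * 11723.8100)
sag = 0.01170 m


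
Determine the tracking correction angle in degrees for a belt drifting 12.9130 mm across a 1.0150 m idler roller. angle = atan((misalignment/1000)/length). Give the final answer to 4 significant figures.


misalign_m = 12.9130 / 1000 = 0.012913 m
angle = atan(0.012913 / 1.0150)
angle = 0.7289 deg


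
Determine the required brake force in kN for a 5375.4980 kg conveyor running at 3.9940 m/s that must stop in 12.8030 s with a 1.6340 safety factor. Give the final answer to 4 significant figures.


F = 5375.4980 * 3.9940 / 12.8030 * 1.6340 / 1000
F = 2.740 kN


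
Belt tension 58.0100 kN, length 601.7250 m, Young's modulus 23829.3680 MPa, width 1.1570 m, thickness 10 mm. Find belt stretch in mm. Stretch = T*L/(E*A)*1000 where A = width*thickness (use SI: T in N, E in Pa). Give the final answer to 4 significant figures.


A = 1.1570 * 0.01 = 0.01157 m^2
Stretch = 58.0100*1000 * 601.7250 / (23829.3680e6 * 0.01157) * 1000
Stretch = 126.6 mm


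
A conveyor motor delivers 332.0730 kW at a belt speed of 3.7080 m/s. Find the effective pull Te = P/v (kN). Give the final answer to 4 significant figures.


Te = P / v = 332.0730 / 3.7080
Te = 89.56 kN


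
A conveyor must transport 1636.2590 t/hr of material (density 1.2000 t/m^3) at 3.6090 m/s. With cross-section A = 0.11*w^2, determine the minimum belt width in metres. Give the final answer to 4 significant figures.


A_req = 1636.2590 / (3.6090 * 1.2000 * 3600) = 0.10495 m^2
w = sqrt(0.10495 / 0.11)
w = 0.9768 m


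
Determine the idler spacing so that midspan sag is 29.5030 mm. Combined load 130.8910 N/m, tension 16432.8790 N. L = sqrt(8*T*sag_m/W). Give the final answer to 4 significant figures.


sag = 29.5030/1000 = 0.029503 m
L = sqrt(8 * 16432.8790 * 0.029503 / 130.8910)
L = 5.444 m


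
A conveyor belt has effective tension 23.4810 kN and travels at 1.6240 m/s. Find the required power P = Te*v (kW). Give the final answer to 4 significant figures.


P = Te * v = 23.4810 * 1.6240
P = 38.13 kW


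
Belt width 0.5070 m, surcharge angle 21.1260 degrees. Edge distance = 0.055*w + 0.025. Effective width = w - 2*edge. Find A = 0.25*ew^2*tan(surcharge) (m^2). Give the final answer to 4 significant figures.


edge = 0.055*0.5070 + 0.025 = 0.052885 m
ew = 0.5070 - 2*0.052885 = 0.40123 m
A = 0.25 * 0.40123^2 * tan(21.1260 deg)
A = 0.01555 m^2


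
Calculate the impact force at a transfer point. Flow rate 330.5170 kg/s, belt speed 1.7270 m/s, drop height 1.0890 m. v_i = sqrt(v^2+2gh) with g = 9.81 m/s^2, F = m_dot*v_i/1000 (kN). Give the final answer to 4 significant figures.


v_i = sqrt(1.7270^2 + 2*9.81*1.0890) = 4.93444 m/s
F = 330.5170 * 4.93444 / 1000
F = 1.631 kN


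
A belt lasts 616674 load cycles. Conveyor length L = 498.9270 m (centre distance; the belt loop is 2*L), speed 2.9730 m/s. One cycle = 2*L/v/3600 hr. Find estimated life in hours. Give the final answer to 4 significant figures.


cycle_time = 2 * 498.9270 / 2.9730 / 3600 = 0.093233 hr
life = 616674 * 0.093233 = 57490 hours


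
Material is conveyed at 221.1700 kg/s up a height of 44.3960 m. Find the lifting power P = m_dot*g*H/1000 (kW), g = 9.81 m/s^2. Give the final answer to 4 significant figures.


P = 221.1700 * 9.81 * 44.3960 / 1000
P = 96.33 kW


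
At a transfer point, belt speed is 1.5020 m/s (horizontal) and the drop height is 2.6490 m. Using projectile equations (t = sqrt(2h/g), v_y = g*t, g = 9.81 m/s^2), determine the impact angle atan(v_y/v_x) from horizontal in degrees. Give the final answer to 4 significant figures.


t = sqrt(2*2.6490/9.81) = 0.734889 s
v_y = 9.81 * 0.734889 = 7.20926 m/s
angle = atan(7.20926 / 1.5020) = 78.23 deg


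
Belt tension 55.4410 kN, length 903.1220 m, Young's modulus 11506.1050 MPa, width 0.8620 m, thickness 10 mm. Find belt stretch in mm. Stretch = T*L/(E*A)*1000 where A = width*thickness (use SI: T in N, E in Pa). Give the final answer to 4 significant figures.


A = 0.8620 * 0.01 = 0.00862 m^2
Stretch = 55.4410*1000 * 903.1220 / (11506.1050e6 * 0.00862) * 1000
Stretch = 504.8 mm


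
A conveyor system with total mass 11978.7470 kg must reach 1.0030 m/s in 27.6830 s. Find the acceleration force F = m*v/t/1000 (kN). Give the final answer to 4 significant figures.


F = 11978.7470 * 1.0030 / 27.6830 / 1000
F = 0.4340 kN


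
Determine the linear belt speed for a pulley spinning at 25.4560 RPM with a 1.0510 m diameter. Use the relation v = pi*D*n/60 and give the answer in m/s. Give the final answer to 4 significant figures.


v = pi * 1.0510 * 25.4560 / 60
v = 1.401 m/s


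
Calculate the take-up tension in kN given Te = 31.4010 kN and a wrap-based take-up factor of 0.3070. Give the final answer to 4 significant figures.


T_tu = 31.4010 * 0.3070
T_tu = 9.640 kN


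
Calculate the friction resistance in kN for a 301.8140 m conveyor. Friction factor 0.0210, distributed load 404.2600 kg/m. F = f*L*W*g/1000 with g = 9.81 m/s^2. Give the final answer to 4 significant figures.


F = 0.0210 * 301.8140 * 404.2600 * 9.81 / 1000
F = 25.14 kN


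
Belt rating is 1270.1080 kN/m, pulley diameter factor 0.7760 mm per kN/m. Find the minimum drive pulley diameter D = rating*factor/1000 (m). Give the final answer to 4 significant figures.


D = 1270.1080 * 0.7760 / 1000
D = 0.9856 m


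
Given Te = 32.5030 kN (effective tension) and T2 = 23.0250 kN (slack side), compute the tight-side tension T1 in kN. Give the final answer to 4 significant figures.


T1 = Te + T2 = 32.5030 + 23.0250
T1 = 55.53 kN


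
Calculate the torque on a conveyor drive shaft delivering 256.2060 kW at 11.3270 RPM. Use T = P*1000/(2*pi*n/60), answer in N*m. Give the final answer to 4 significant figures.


omega = 2*pi*11.3270/60 = 1.18616 rad/s
T = 256.2060*1000 / 1.18616
T = 216000 N*m


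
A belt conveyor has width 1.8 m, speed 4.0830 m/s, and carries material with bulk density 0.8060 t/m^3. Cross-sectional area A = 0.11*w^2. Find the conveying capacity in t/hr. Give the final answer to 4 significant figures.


A = 0.11 * 1.8^2 = 0.3564 m^2
C = 0.3564 * 4.0830 * 0.8060 * 3600
C = 4222 t/hr


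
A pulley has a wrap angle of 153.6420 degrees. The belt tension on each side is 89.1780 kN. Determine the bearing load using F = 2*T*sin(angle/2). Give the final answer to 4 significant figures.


F = 2 * 89.1780 * sin(153.6420/2 deg)
F = 173.7 kN


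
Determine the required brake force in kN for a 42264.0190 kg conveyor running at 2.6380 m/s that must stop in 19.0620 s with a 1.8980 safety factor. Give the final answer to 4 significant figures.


F = 42264.0190 * 2.6380 / 19.0620 * 1.8980 / 1000
F = 11.10 kN


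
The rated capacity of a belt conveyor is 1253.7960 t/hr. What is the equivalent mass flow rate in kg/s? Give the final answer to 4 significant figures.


m_dot = 1253.7960 * 1000 / 3600
m_dot = 348.3 kg/s


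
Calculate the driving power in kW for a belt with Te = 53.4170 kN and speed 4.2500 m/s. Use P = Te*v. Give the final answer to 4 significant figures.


P = Te * v = 53.4170 * 4.2500
P = 227.0 kW


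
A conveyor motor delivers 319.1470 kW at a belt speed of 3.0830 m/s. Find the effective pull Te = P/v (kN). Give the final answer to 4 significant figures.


Te = P / v = 319.1470 / 3.0830
Te = 103.5 kN


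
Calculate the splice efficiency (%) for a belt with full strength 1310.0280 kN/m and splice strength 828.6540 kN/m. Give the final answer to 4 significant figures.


Eff = 828.6540 / 1310.0280 * 100
Eff = 63.25 %


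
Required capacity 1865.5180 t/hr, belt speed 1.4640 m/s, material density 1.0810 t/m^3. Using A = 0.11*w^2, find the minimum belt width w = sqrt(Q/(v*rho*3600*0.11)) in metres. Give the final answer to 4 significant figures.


A_req = 1865.5180 / (1.4640 * 1.0810 * 3600) = 0.327439 m^2
w = sqrt(0.327439 / 0.11)
w = 1.725 m


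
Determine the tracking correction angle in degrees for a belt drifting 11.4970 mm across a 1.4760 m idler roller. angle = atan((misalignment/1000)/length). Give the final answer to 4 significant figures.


misalign_m = 11.4970 / 1000 = 0.011497 m
angle = atan(0.011497 / 1.4760)
angle = 0.4463 deg


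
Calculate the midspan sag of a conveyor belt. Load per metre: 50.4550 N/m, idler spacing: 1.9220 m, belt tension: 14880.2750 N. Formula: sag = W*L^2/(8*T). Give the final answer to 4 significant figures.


sag = 50.4550 * 1.9220^2 / (8 * 14880.2750)
sag = 0.001566 m


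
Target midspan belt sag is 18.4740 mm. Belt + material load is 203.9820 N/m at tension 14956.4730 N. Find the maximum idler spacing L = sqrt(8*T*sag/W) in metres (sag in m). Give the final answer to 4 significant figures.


sag = 18.4740/1000 = 0.018474 m
L = sqrt(8 * 14956.4730 * 0.018474 / 203.9820)
L = 3.292 m


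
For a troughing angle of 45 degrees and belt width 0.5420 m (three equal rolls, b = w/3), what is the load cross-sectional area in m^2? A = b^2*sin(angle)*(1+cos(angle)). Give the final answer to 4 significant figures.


b = 0.5420/3 = 0.180667 m
A = 0.180667^2 * sin(45 deg) * (1 + cos(45 deg))
A = 0.03940 m^2


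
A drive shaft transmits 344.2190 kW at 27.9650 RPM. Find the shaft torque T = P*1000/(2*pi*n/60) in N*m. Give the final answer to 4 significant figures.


omega = 2*pi*27.9650/60 = 2.92849 rad/s
T = 344.2190*1000 / 2.92849
T = 117500 N*m


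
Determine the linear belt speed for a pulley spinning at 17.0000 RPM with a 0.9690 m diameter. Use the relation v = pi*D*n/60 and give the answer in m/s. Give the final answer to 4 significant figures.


v = pi * 0.9690 * 17.0000 / 60
v = 0.8625 m/s


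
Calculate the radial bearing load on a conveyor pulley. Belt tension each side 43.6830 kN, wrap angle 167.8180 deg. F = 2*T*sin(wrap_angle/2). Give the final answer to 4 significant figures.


F = 2 * 43.6830 * sin(167.8180/2 deg)
F = 86.87 kN


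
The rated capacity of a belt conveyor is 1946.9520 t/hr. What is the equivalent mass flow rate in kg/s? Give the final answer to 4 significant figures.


m_dot = 1946.9520 * 1000 / 3600
m_dot = 540.8 kg/s


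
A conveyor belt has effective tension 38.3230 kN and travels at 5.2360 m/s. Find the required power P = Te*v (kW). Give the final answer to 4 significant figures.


P = Te * v = 38.3230 * 5.2360
P = 200.7 kW


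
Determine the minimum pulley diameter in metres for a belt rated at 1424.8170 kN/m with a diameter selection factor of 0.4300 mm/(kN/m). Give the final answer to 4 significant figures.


D = 1424.8170 * 0.4300 / 1000
D = 0.6127 m


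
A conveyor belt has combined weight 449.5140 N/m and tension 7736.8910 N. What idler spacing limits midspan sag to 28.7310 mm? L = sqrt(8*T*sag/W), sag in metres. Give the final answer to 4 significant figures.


sag = 28.7310/1000 = 0.028731 m
L = sqrt(8 * 7736.8910 * 0.028731 / 449.5140)
L = 1.989 m


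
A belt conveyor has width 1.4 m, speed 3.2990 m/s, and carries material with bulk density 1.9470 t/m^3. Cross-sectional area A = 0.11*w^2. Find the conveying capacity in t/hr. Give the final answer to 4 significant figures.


A = 0.11 * 1.4^2 = 0.2156 m^2
C = 0.2156 * 3.2990 * 1.9470 * 3600
C = 4985 t/hr


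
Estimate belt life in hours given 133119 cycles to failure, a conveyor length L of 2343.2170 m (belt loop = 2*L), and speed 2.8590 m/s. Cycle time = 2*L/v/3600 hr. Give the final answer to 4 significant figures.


cycle_time = 2 * 2343.2170 / 2.8590 / 3600 = 0.45533 hr
life = 133119 * 0.45533 = 60610 hours


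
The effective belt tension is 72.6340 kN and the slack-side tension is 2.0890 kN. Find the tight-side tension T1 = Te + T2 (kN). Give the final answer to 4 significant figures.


T1 = Te + T2 = 72.6340 + 2.0890
T1 = 74.72 kN


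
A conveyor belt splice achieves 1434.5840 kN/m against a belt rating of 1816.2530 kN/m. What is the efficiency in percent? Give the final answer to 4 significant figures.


Eff = 1434.5840 / 1816.2530 * 100
Eff = 78.99 %


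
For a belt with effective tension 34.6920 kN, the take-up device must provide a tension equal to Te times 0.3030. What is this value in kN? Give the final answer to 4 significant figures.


T_tu = 34.6920 * 0.3030
T_tu = 10.51 kN


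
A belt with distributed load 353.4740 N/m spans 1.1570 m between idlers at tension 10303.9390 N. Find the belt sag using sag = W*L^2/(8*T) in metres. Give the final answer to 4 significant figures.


sag = 353.4740 * 1.1570^2 / (8 * 10303.9390)
sag = 0.005740 m


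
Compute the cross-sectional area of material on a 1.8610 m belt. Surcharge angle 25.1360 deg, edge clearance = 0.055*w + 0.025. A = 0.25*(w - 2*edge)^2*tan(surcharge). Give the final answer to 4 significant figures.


edge = 0.055*1.8610 + 0.025 = 0.127355 m
ew = 1.8610 - 2*0.127355 = 1.60629 m
A = 0.25 * 1.60629^2 * tan(25.1360 deg)
A = 0.3027 m^2


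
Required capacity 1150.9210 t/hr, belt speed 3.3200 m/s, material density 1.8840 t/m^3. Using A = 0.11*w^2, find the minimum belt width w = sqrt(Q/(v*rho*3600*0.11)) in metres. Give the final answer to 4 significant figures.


A_req = 1150.9210 / (3.3200 * 1.8840 * 3600) = 0.0511121 m^2
w = sqrt(0.0511121 / 0.11)
w = 0.6817 m


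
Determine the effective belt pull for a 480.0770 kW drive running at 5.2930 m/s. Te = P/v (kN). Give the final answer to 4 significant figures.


Te = P / v = 480.0770 / 5.2930
Te = 90.70 kN


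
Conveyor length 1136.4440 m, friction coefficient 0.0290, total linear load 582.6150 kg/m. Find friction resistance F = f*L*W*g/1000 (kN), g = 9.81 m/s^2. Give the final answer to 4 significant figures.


F = 0.0290 * 1136.4440 * 582.6150 * 9.81 / 1000
F = 188.4 kN


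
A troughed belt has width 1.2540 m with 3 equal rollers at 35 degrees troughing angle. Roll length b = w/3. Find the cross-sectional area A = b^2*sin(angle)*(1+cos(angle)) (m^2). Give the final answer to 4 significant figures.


b = 1.2540/3 = 0.418 m
A = 0.418^2 * sin(35 deg) * (1 + cos(35 deg))
A = 0.1823 m^2


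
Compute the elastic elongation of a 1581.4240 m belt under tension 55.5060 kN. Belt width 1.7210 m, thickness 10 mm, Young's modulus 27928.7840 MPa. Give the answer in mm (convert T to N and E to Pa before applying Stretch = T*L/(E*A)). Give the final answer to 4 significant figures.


A = 1.7210 * 0.01 = 0.01721 m^2
Stretch = 55.5060*1000 * 1581.4240 / (27928.7840e6 * 0.01721) * 1000
Stretch = 182.6 mm


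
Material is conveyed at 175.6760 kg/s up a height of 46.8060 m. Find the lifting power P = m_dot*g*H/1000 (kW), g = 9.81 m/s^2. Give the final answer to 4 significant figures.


P = 175.6760 * 9.81 * 46.8060 / 1000
P = 80.66 kW


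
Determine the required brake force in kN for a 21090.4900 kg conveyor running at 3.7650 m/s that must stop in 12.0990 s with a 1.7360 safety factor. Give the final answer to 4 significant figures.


F = 21090.4900 * 3.7650 / 12.0990 * 1.7360 / 1000
F = 11.39 kN


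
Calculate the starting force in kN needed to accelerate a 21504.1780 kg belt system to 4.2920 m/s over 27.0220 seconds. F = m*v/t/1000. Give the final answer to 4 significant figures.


F = 21504.1780 * 4.2920 / 27.0220 / 1000
F = 3.416 kN


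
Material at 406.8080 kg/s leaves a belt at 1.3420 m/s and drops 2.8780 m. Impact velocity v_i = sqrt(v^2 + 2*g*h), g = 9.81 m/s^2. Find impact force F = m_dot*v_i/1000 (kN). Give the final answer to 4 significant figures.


v_i = sqrt(1.3420^2 + 2*9.81*2.8780) = 7.6333 m/s
F = 406.8080 * 7.6333 / 1000
F = 3.105 kN


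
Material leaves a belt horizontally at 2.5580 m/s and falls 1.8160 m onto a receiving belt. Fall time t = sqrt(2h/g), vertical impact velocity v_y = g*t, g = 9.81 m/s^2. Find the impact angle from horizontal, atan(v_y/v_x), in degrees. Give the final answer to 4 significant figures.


t = sqrt(2*1.8160/9.81) = 0.608469 s
v_y = 9.81 * 0.608469 = 5.96908 m/s
angle = atan(5.96908 / 2.5580) = 66.80 deg


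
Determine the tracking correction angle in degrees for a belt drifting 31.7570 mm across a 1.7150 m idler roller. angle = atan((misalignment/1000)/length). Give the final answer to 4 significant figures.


misalign_m = 31.7570 / 1000 = 0.031757 m
angle = atan(0.031757 / 1.7150)
angle = 1.061 deg


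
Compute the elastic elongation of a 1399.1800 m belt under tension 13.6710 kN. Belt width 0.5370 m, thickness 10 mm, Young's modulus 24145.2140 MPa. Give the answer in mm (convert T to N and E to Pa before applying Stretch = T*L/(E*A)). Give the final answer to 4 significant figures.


A = 0.5370 * 0.01 = 0.00537 m^2
Stretch = 13.6710*1000 * 1399.1800 / (24145.2140e6 * 0.00537) * 1000
Stretch = 147.5 mm


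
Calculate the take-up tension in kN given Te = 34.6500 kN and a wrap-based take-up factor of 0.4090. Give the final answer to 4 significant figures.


T_tu = 34.6500 * 0.4090
T_tu = 14.17 kN


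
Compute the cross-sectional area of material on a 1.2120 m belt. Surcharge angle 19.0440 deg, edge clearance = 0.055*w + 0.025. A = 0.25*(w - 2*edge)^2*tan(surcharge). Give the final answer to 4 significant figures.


edge = 0.055*1.2120 + 0.025 = 0.09166 m
ew = 1.2120 - 2*0.09166 = 1.02868 m
A = 0.25 * 1.02868^2 * tan(19.0440 deg)
A = 0.09132 m^2


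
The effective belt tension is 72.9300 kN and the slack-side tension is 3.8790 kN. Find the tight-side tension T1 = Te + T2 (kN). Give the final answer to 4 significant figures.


T1 = Te + T2 = 72.9300 + 3.8790
T1 = 76.81 kN


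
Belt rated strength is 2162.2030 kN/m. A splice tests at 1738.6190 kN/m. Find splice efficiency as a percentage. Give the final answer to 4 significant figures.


Eff = 1738.6190 / 2162.2030 * 100
Eff = 80.41 %


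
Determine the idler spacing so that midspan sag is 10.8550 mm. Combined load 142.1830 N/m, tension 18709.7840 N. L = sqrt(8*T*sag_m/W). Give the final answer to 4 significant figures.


sag = 10.8550/1000 = 0.010855 m
L = sqrt(8 * 18709.7840 * 0.010855 / 142.1830)
L = 3.380 m


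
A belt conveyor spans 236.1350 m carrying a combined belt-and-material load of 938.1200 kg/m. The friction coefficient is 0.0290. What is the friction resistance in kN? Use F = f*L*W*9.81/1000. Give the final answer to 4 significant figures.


F = 0.0290 * 236.1350 * 938.1200 * 9.81 / 1000
F = 63.02 kN


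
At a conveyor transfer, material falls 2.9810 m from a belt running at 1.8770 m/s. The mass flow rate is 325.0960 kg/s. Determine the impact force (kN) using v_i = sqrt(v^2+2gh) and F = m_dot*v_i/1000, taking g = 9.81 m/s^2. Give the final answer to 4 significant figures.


v_i = sqrt(1.8770^2 + 2*9.81*2.9810) = 7.87467 m/s
F = 325.0960 * 7.87467 / 1000
F = 2.560 kN


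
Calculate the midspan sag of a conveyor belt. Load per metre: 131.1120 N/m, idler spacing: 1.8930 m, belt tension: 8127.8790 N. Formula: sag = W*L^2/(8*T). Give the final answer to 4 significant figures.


sag = 131.1120 * 1.8930^2 / (8 * 8127.8790)
sag = 0.007226 m


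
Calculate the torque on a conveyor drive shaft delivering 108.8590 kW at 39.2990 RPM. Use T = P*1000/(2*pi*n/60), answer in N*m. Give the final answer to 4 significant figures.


omega = 2*pi*39.2990/60 = 4.11538 rad/s
T = 108.8590*1000 / 4.11538
T = 26450 N*m


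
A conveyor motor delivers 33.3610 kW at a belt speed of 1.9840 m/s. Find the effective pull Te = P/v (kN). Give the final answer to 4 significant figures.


Te = P / v = 33.3610 / 1.9840
Te = 16.82 kN


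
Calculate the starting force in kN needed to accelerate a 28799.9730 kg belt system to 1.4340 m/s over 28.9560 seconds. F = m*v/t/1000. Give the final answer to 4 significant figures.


F = 28799.9730 * 1.4340 / 28.9560 / 1000
F = 1.426 kN


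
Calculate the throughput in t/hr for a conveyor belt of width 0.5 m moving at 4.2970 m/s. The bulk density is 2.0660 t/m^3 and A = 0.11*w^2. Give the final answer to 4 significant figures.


A = 0.11 * 0.5^2 = 0.0275 m^2
C = 0.0275 * 4.2970 * 2.0660 * 3600
C = 878.9 t/hr
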